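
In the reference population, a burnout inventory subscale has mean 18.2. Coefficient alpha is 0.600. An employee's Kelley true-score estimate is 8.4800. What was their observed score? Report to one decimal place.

T̂ = ρX + (1 − ρ)μ  ⇒  X = (T̂ − (1 − ρ)μ) / ρ
X = (8.4800 − 0.400 × 18.2) / 0.600 = (8.4800 − 7.2800) / 0.600 = 1.2000 / 0.600 = 2.000

2.0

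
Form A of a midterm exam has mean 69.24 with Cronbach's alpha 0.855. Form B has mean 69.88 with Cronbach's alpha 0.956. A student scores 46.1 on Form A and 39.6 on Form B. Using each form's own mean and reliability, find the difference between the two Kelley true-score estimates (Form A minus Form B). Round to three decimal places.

8.523

T̂_A = 0.855(46.1) + 0.145(69.24) = 49.45530
T̂_B = 0.956(39.6) + 0.044(69.88) = 40.93232
T̂_A − T̂_B = 8.52298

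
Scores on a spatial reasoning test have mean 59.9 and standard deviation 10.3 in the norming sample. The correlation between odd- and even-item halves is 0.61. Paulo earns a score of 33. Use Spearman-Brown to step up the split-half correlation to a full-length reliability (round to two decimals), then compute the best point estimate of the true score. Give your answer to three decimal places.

39.456

Spearman-Brown: ρ = 2r/(1 + r) = 2(0.61)/(1 + 0.61) = 1.220/1.61 = 0.7578 → 0.76
Weight the observed score by reliability and the mean by (1 − reliability): T̂ = 0.76·33 + 0.24·59.9 = 25.08 + 14.376 = 39.4560.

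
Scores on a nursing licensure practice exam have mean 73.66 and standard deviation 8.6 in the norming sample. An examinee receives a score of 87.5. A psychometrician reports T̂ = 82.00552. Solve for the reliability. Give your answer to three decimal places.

0.603

T̂ = ρX + (1 − ρ)μ  ⇒  T̂ − μ = ρ(X − μ)
ρ = (T̂ − μ)/(X − μ) = (82.00552 − 73.66) / (87.5 − 73.66) = 8.34552 / 13.84 = 0.60300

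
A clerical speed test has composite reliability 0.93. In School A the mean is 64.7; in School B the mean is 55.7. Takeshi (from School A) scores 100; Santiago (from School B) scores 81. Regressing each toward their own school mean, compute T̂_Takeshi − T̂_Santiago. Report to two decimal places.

18.30

T̂_Takeshi = 0.93(100) + 0.07(64.7) = 97.5290
T̂_Santiago = 0.93(81) + 0.07(55.7) = 79.2290
Difference = 97.5290 − 79.2290 = 18.3000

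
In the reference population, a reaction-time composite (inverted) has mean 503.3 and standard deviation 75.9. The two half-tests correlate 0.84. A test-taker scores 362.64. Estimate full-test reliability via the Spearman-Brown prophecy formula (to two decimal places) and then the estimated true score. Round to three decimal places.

Spearman-Brown: ρ = 2r/(1 + r) = 2(0.84)/(1 + 0.84) = 1.680/1.84 = 0.9130 → 0.91
T̂ = 0.91(362.64) + 0.09(503.3) = 330.0024 + 45.297 = 375.2994 → 375.299

375.299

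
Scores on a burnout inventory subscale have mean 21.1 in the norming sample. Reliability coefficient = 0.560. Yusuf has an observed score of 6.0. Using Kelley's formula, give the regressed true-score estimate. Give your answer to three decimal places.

T̂ = ρX + (1 − ρ)μ
  = 0.560 × 6.0 + 0.440 × 21.1
  = 3.3600 + 9.2840
  = 12.6440
  ≈ 12.644

12.644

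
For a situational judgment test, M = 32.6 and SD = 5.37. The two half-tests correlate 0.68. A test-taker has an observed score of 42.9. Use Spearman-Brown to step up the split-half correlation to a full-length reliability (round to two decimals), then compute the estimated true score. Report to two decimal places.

Spearman-Brown: ρ = 2r/(1 + r) = 2(0.68)/(1 + 0.68) = 1.360/1.68 = 0.8095 → 0.81
T̂ = ρX + (1 − ρ)μ
  = 0.81 × 42.9 + 0.19 × 32.6
  = 34.749 + 6.194
  = 40.943
  ≈ 40.94

40.94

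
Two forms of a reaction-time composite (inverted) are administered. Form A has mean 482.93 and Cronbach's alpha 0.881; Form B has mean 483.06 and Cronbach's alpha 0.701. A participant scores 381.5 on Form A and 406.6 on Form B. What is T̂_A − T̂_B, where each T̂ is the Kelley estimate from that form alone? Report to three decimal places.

-35.891

T̂_A = 0.881(381.5) + 0.119(482.93) = 393.57017
T̂_B = 0.701(406.6) + 0.299(483.06) = 429.46154
T̂_A − T̂_B = -35.89137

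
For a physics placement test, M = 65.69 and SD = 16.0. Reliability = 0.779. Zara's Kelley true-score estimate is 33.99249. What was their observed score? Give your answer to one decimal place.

25.0

T̂ = ρX + (1 − ρ)μ  ⇒  X = (T̂ − (1 − ρ)μ) / ρ
X = (33.99249 − 0.221 × 65.69) / 0.779 = (33.99249 − 14.51749) / 0.779 = 19.47500 / 0.779 = 25.000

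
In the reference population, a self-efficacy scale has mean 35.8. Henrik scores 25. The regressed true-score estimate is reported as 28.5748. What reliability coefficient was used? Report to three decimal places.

T̂ = ρX + (1 − ρ)μ  ⇒  T̂ − μ = ρ(X − μ)
ρ = (T̂ − μ)/(X − μ) = (28.5748 − 35.8) / (25 − 35.8) = -7.2252 / -10.8 = 0.66900

0.669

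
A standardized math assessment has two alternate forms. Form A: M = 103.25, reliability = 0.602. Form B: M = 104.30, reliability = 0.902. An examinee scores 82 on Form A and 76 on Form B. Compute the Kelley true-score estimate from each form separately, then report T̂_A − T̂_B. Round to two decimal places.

11.68

T̂_A = 0.602(82) + 0.398(103.25) = 90.4575
T̂_B = 0.902(76) + 0.098(104.30) = 78.7734
T̂_A − T̂_B = 11.6841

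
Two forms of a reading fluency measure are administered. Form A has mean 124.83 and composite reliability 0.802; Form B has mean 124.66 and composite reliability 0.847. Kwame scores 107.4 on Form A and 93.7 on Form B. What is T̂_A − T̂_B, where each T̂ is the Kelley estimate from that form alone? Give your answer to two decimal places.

12.41

T̂_A = 0.802(107.4) + 0.198(124.83) = 110.8511
T̂_B = 0.847(93.7) + 0.153(124.66) = 98.4369
T̂_A − T̂_B = 12.4143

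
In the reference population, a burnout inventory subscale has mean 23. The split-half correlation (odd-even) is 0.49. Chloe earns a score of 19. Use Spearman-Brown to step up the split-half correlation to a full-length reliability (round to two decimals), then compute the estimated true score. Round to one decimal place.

20.4

Spearman-Brown: ρ = 2r/(1 + r) = 2(0.49)/(1 + 0.49) = 0.980/1.49 = 0.6577 → 0.66
Weight the observed score by reliability and the mean by (1 − reliability): T̂ = 0.66·19 + 0.34·23 = 12.54 + 7.82 = 20.36.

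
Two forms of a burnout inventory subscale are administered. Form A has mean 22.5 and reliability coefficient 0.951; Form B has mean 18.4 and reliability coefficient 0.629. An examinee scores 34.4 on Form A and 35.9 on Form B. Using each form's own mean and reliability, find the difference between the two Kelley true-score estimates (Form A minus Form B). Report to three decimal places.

4.409

T̂_A = 0.951(34.4) + 0.049(22.5) = 33.81690
T̂_B = 0.629(35.9) + 0.371(18.4) = 29.40750
T̂_A − T̂_B = 4.40940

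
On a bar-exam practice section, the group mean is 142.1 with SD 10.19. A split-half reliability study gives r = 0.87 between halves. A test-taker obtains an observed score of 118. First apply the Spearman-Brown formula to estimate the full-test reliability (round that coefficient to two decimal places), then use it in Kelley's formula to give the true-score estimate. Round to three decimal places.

119.687

Spearman-Brown: ρ = 2r/(1 + r) = 2(0.87)/(1 + 0.87) = 1.740/1.87 = 0.9305 → 0.93
T̂ = ρX + (1 − ρ)μ
  = 0.93 × 118 + 0.07 × 142.1
  = 109.74 + 9.947
  = 119.6870
  ≈ 119.687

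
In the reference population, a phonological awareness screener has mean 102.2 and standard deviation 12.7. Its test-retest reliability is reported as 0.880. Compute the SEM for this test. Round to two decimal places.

SEM = SD · √(1 − ρ) = 12.7 × √0.120 = 12.7 × 0.3464 = 4.399

4.40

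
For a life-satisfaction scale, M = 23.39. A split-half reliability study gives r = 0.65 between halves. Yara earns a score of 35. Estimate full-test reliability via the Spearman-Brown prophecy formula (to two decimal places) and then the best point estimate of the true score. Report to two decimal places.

Spearman-Brown: ρ = 2r/(1 + r) = 2(0.65)/(1 + 0.65) = 1.300/1.65 = 0.7879 → 0.79
T̂ = 0.79(35) + 0.21(23.39) = 27.65 + 4.9119 = 32.562 → 32.56

32.56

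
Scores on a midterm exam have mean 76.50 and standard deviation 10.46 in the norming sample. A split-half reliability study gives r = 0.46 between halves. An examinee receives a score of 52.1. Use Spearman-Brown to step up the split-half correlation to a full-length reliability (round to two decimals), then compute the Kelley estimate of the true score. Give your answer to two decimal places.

Spearman-Brown: ρ = 2r/(1 + r) = 2(0.46)/(1 + 0.46) = 0.920/1.46 = 0.6301 → 0.63
Regress the observed score toward the mean by the unreliability: T̂ = 0.63·52.1 + 0.37·76.50 = 32.823 + 28.3050 = 61.128.

61.13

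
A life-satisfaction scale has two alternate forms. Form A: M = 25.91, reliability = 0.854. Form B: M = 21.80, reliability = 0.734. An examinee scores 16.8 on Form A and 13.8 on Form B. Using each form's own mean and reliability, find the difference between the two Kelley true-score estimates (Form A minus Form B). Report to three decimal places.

T̂_A = 0.854(16.8) + 0.146(25.91) = 18.13006
T̂_B = 0.734(13.8) + 0.266(21.80) = 15.92800
T̂_A − T̂_B = 2.20206

2.202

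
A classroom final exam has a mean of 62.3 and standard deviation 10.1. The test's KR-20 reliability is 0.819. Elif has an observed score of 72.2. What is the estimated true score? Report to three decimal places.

70.408

T̂ = ρX + (1 − ρ)μ
  = 0.819 × 72.2 + 0.181 × 62.3
  = 59.1318 + 11.2763
  = 70.4081
  ≈ 70.408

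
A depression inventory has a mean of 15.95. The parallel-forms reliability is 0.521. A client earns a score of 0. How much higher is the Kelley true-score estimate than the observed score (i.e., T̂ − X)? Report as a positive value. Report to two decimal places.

7.64

T̂ = ρX + (1 − ρ)μ
  = 0.521 × 0 + 0.479 × 15.95
  = 0.000 + 7.64005
  = 7.6400
  ≈ 7.640
T̂ − X = 7.640 − 0 = 7.640 → 7.64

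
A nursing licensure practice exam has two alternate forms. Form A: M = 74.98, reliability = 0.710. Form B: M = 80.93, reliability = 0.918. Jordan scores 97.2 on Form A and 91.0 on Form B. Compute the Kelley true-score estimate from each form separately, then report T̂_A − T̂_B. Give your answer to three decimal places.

0.582

T̂_A = 0.710(97.2) + 0.290(74.98) = 90.75620
T̂_B = 0.918(91.0) + 0.082(80.93) = 90.17426
T̂_A − T̂_B = 0.58194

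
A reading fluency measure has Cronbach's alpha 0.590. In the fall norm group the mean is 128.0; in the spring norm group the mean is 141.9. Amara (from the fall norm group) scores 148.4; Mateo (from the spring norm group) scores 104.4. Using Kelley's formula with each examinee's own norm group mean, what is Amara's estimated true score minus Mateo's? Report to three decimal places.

20.261

T̂_Amara = 0.590(148.4) + 0.410(128.0) = 140.03600
T̂_Mateo = 0.590(104.4) + 0.410(141.9) = 119.77500
Difference = 140.03600 − 119.77500 = 20.26100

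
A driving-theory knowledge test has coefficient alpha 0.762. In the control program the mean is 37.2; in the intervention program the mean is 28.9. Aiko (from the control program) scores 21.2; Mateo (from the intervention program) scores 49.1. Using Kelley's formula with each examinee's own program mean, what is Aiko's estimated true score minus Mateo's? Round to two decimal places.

-19.28

T̂_Aiko = 0.762(21.2) + 0.238(37.2) = 25.0080
T̂_Mateo = 0.762(49.1) + 0.238(28.9) = 44.2924
Difference = 25.0080 − 44.2924 = -19.2844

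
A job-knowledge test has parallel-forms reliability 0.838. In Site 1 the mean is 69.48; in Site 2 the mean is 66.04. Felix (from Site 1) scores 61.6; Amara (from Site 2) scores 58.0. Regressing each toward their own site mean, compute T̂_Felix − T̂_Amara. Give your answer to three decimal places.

3.574

T̂_Felix = 0.838(61.6) + 0.162(69.48) = 62.87656
T̂_Amara = 0.838(58.0) + 0.162(66.04) = 59.30248
Difference = 62.87656 − 59.30248 = 3.57408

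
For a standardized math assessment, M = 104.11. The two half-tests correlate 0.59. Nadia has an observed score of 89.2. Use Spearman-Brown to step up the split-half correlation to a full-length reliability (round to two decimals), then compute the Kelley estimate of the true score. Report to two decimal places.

Spearman-Brown: ρ = 2r/(1 + r) = 2(0.59)/(1 + 0.59) = 1.180/1.59 = 0.7421 → 0.74
T̂ = 0.74(89.2) + 0.26(104.11) = 66.008 + 27.0686 = 93.077 → 93.08

93.08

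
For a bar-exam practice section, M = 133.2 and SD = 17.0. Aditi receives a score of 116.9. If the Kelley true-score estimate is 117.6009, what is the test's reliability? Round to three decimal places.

T̂ = ρX + (1 − ρ)μ  ⇒  T̂ − μ = ρ(X − μ)
ρ = (T̂ − μ)/(X − μ) = (117.6009 − 133.2) / (116.9 − 133.2) = -15.5991 / -16.3 = 0.95700

0.957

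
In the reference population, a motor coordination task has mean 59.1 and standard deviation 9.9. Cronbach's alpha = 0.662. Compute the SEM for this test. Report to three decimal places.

SEM = SD · √(1 − ρ) = 9.9 × √0.338 = 9.9 × 0.5814 = 5.7556

5.756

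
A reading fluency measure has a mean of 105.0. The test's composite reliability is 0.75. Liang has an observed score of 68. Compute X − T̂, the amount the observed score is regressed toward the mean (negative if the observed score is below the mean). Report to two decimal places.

T̂ = 0.75(68) + 0.25(105.0) = 51.00 + 26.250 = 77.2500 → 77.250
X − T̂ = 68 − 77.250 = -9.250 → -9.25

-9.25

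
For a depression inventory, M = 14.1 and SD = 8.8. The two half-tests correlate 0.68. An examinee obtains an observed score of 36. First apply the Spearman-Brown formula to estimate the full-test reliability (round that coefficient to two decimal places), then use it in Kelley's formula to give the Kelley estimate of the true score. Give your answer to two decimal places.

Spearman-Brown: ρ = 2r/(1 + r) = 2(0.68)/(1 + 0.68) = 1.360/1.68 = 0.8095 → 0.81
Kelley's formula gives T̂ = 0.81·36 + 0.19·14.1 = 29.16 + 2.679 = 31.839.

31.84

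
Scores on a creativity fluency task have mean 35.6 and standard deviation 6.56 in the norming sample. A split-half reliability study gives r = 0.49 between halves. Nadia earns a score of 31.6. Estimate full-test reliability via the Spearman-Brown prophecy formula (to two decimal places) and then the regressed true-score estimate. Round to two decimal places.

32.96

Spearman-Brown: ρ = 2r/(1 + r) = 2(0.49)/(1 + 0.49) = 0.980/1.49 = 0.6577 → 0.66
T̂ = ρX + (1 − ρ)μ
  = 0.66 × 31.6 + 0.34 × 35.6
  = 20.856 + 12.104
  = 32.960
  ≈ 32.96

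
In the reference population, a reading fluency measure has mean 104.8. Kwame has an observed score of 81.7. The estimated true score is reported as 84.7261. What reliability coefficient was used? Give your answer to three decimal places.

0.869

T̂ = ρX + (1 − ρ)μ  ⇒  T̂ − μ = ρ(X − μ)
ρ = (T̂ − μ)/(X − μ) = (84.7261 − 104.8) / (81.7 − 104.8) = -20.0739 / -23.1 = 0.86900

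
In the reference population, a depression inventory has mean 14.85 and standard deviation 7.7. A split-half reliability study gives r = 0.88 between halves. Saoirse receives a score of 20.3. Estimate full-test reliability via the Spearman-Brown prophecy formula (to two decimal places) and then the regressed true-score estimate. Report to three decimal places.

Spearman-Brown: ρ = 2r/(1 + r) = 2(0.88)/(1 + 0.88) = 1.760/1.88 = 0.9362 → 0.94
T̂ = ρX + (1 − ρ)μ
  = 0.94 × 20.3 + 0.06 × 14.85
  = 19.082 + 0.8910
  = 19.9730
  ≈ 19.973

19.973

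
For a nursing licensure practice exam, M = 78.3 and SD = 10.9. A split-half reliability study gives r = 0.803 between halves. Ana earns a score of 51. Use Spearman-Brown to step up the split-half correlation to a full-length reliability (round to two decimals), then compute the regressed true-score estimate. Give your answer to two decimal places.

Spearman-Brown: ρ = 2r/(1 + r) = 2(0.803)/(1 + 0.803) = 1.6060/1.803 = 0.8907 → 0.89
T̂ = ρX + (1 − ρ)μ
  = 0.89 × 51 + 0.11 × 78.3
  = 45.39 + 8.613
  = 54.003
  ≈ 54.00

54.00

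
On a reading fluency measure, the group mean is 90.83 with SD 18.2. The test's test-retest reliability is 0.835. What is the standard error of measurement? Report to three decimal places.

7.393

SEM = SD · √(1 − ρ) = 18.2 × √0.165 = 18.2 × 0.4062 = 7.3929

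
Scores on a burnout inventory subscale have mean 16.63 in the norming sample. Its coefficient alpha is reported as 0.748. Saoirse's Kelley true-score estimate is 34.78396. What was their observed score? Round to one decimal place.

T̂ = ρX + (1 − ρ)μ  ⇒  X = (T̂ − (1 − ρ)μ) / ρ
X = (34.78396 − 0.252 × 16.63) / 0.748 = (34.78396 − 4.19076) / 0.748 = 30.59320 / 0.748 = 40.900

40.9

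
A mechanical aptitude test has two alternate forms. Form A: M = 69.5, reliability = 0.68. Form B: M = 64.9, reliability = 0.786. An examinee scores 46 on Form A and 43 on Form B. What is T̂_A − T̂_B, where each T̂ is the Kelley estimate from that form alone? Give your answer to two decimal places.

T̂_A = 0.68(46) + 0.32(69.5) = 53.5200
T̂_B = 0.786(43) + 0.214(64.9) = 47.6866
T̂_A − T̂_B = 5.8334

5.83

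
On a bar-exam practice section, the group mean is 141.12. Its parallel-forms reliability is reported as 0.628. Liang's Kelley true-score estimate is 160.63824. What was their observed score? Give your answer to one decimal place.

172.2

T̂ = ρX + (1 − ρ)μ  ⇒  X = (T̂ − (1 − ρ)μ) / ρ
X = (160.63824 − 0.372 × 141.12) / 0.628 = (160.63824 − 52.49664) / 0.628 = 108.14160 / 0.628 = 172.200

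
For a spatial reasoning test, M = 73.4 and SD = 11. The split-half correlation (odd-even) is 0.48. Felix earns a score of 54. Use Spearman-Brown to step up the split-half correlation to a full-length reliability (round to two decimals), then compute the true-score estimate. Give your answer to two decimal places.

Spearman-Brown: ρ = 2r/(1 + r) = 2(0.48)/(1 + 0.48) = 0.960/1.48 = 0.6486 → 0.65
Weight the observed score by reliability and the mean by (1 − reliability): T̂ = 0.65·54 + 0.35·73.4 = 35.10 + 25.690 = 60.790.

60.79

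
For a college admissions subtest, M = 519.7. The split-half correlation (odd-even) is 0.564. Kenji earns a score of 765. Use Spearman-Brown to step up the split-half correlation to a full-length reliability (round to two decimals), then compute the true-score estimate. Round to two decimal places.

696.32

Spearman-Brown: ρ = 2r/(1 + r) = 2(0.564)/(1 + 0.564) = 1.1280/1.564 = 0.7212 → 0.72
Kelley's formula gives T̂ = 0.72·765 + 0.28·519.7 = 550.80 + 145.516 = 696.316.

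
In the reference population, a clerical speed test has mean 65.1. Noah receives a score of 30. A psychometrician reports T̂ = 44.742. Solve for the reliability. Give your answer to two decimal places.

0.58

T̂ = ρX + (1 − ρ)μ  ⇒  T̂ − μ = ρ(X − μ)
ρ = (T̂ − μ)/(X − μ) = (44.742 − 65.1) / (30 − 65.1) = -20.358 / -35.1 = 0.5800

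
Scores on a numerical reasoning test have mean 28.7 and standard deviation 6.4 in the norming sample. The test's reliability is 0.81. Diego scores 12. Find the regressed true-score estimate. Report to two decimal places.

Regress the observed score toward the mean by the unreliability: T̂ = 0.81·12 + 0.19·28.7 = 9.72 + 5.453 = 15.173.

15.17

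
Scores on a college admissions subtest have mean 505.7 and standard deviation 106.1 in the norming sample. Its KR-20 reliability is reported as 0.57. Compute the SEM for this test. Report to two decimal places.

69.57

SEM = SD · √(1 − ρ) = 106.1 × √0.43 = 106.1 × 0.6557 = 69.574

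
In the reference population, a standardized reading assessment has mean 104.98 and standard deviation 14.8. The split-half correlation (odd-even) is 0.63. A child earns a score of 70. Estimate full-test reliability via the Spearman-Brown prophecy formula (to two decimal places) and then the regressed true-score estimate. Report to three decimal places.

78.045

Spearman-Brown: ρ = 2r/(1 + r) = 2(0.63)/(1 + 0.63) = 1.260/1.63 = 0.7730 → 0.77
Weight the observed score by reliability and the mean by (1 − reliability): T̂ = 0.77·70 + 0.23·104.98 = 53.90 + 24.1454 = 78.0454.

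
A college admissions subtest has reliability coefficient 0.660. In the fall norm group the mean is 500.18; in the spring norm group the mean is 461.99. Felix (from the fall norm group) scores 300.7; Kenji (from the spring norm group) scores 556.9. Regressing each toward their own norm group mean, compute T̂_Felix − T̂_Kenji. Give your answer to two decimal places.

T̂_Felix = 0.660(300.7) + 0.340(500.18) = 368.5232
T̂_Kenji = 0.660(556.9) + 0.340(461.99) = 524.6306
Difference = 368.5232 − 524.6306 = -156.1074

-156.11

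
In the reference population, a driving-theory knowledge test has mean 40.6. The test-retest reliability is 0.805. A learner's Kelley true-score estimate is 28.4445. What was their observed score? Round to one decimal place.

25.5

T̂ = ρX + (1 − ρ)μ  ⇒  X = (T̂ − (1 − ρ)μ) / ρ
X = (28.4445 − 0.195 × 40.6) / 0.805 = (28.4445 − 7.9170) / 0.805 = 20.5275 / 0.805 = 25.500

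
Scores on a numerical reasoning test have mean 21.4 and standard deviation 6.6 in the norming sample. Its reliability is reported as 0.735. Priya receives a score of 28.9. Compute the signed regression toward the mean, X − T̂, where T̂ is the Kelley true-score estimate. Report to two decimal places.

T̂ = ρX + (1 − ρ)μ
  = 0.735 × 28.9 + 0.265 × 21.4
  = 21.2415 + 5.6710
  = 26.9125
  ≈ 26.912
X − T̂ = 28.9 − 26.912 = 1.988 → 1.99

1.99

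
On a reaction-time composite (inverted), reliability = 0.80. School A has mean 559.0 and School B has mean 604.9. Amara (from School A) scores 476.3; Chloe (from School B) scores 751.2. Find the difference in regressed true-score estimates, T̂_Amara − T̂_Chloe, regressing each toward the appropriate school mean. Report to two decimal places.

-229.10

T̂_Amara = 0.80(476.3) + 0.20(559.0) = 492.8400
T̂_Chloe = 0.80(751.2) + 0.20(604.9) = 721.9400
Difference = 492.8400 − 721.9400 = -229.1000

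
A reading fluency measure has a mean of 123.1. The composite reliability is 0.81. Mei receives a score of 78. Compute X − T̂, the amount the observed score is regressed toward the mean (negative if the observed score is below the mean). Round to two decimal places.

-8.57

T̂ = 0.81(78) + 0.19(123.1) = 63.18 + 23.389 = 86.5690 → 86.569
X − T̂ = 78 − 86.569 = -8.569 → -8.57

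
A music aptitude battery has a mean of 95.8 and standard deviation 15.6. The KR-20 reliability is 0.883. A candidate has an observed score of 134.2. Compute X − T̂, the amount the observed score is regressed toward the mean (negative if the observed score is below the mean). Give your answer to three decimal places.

Regress the observed score toward the mean by the unreliability: T̂ = 0.883·134.2 + 0.117·95.8 = 118.4986 + 11.2086 = 129.70720.
X − T̂ = 134.2 − 129.7072 = 4.4928 → 4.493

4.493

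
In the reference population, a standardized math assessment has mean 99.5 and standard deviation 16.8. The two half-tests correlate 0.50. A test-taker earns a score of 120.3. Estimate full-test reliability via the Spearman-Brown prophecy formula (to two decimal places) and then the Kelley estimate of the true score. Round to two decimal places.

113.44

Spearman-Brown: ρ = 2r/(1 + r) = 2(0.50)/(1 + 0.50) = 1.000/1.50 = 0.6667 → 0.67
T̂ = 0.67(120.3) + 0.33(99.5) = 80.601 + 32.835 = 113.436 → 113.44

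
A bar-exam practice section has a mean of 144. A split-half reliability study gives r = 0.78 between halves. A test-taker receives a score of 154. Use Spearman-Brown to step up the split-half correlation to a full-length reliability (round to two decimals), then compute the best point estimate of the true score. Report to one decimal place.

Spearman-Brown: ρ = 2r/(1 + r) = 2(0.78)/(1 + 0.78) = 1.560/1.78 = 0.8764 → 0.88
T̂ = 0.88(154) + 0.12(144) = 135.52 + 17.28 = 152.80 → 152.8

152.8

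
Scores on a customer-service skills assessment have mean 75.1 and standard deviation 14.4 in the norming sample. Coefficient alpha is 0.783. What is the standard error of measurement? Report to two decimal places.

SEM = SD · √(1 − ρ) = 14.4 × √0.217 = 14.4 × 0.4658 = 6.708

6.71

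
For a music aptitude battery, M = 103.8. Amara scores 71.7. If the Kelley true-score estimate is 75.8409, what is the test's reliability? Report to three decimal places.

T̂ = ρX + (1 − ρ)μ  ⇒  T̂ − μ = ρ(X − μ)
ρ = (T̂ − μ)/(X − μ) = (75.8409 − 103.8) / (71.7 − 103.8) = -27.9591 / -32.1 = 0.87100

0.871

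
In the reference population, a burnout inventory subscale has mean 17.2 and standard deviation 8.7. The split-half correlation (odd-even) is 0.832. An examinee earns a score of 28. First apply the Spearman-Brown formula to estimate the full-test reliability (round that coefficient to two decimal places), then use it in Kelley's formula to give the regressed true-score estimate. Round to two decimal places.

Spearman-Brown: ρ = 2r/(1 + r) = 2(0.832)/(1 + 0.832) = 1.6640/1.832 = 0.9083 → 0.91
T̂ = ρX + (1 − ρ)μ
  = 0.91 × 28 + 0.09 × 17.2
  = 25.48 + 1.548
  = 27.028
  ≈ 27.03

27.03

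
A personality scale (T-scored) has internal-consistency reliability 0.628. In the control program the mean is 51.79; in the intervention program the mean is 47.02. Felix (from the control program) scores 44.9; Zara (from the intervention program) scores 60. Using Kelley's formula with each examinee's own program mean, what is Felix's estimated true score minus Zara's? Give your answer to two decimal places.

T̂_Felix = 0.628(44.9) + 0.372(51.79) = 47.4631
T̂_Zara = 0.628(60) + 0.372(47.02) = 55.1714
Difference = 47.4631 − 55.1714 = -7.7084

-7.71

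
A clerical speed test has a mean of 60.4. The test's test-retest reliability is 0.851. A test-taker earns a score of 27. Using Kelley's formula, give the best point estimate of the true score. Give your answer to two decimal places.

T̂ = 0.851(27) + 0.149(60.4) = 22.977 + 8.9996 = 31.977 → 31.98

31.98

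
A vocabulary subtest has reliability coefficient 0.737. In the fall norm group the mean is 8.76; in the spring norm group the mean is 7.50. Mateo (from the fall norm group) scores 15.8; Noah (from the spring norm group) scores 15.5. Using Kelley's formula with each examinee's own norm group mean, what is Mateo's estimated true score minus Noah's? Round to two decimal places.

0.55

T̂_Mateo = 0.737(15.8) + 0.263(8.76) = 13.9485
T̂_Noah = 0.737(15.5) + 0.263(7.50) = 13.3960
Difference = 13.9485 − 13.3960 = 0.5525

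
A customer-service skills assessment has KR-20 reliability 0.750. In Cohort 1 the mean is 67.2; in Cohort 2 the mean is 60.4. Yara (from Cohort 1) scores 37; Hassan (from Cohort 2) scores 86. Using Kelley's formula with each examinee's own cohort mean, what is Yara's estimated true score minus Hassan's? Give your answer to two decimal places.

T̂_Yara = 0.750(37) + 0.250(67.2) = 44.5500
T̂_Hassan = 0.750(86) + 0.250(60.4) = 79.6000
Difference = 44.5500 − 79.6000 = -35.0500

-35.05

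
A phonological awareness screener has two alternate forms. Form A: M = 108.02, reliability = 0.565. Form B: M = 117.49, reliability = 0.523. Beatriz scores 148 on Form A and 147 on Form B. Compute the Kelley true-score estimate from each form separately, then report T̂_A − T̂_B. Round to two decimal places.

T̂_A = 0.565(148) + 0.435(108.02) = 130.6087
T̂_B = 0.523(147) + 0.477(117.49) = 132.9237
T̂_A − T̂_B = -2.3150

-2.32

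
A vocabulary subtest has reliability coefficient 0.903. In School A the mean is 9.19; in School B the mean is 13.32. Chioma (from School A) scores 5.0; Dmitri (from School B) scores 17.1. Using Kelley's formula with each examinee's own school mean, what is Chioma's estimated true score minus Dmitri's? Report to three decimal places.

T̂_Chioma = 0.903(5.0) + 0.097(9.19) = 5.40643
T̂_Dmitri = 0.903(17.1) + 0.097(13.32) = 16.73334
Difference = 5.40643 − 16.73334 = -11.32691

-11.327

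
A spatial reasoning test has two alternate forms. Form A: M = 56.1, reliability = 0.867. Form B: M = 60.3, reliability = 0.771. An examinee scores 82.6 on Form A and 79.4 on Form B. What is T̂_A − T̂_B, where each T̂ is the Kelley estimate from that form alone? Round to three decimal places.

4.049

T̂_A = 0.867(82.6) + 0.133(56.1) = 79.07550
T̂_B = 0.771(79.4) + 0.229(60.3) = 75.02610
T̂_A − T̂_B = 4.04940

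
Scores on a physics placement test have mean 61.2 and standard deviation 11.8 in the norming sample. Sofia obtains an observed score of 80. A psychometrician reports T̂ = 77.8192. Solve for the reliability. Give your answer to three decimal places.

0.884

T̂ = ρX + (1 − ρ)μ  ⇒  T̂ − μ = ρ(X − μ)
ρ = (T̂ − μ)/(X − μ) = (77.8192 − 61.2) / (80 − 61.2) = 16.6192 / 18.8 = 0.88400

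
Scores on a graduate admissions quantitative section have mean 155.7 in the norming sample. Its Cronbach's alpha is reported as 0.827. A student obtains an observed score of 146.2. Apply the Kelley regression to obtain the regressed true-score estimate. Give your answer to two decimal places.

147.84

T̂ = 0.827(146.2) + 0.173(155.7) = 120.9074 + 26.9361 = 147.843 → 147.84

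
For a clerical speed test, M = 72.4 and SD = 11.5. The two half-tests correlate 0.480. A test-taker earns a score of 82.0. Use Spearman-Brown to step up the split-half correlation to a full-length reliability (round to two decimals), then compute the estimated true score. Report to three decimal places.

78.640

Spearman-Brown: ρ = 2r/(1 + r) = 2(0.480)/(1 + 0.480) = 0.9600/1.480 = 0.6486 → 0.65
T̂ = ρX + (1 − ρ)μ
  = 0.65 × 82.0 + 0.35 × 72.4
  = 53.300 + 25.340
  = 78.6400
  ≈ 78.640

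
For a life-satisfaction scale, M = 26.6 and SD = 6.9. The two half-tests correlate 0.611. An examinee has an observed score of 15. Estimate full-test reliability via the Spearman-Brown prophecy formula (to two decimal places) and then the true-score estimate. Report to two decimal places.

Spearman-Brown: ρ = 2r/(1 + r) = 2(0.611)/(1 + 0.611) = 1.2220/1.611 = 0.7585 → 0.76
T̂ = 0.76(15) + 0.24(26.6) = 11.40 + 6.384 = 17.784 → 17.78

17.78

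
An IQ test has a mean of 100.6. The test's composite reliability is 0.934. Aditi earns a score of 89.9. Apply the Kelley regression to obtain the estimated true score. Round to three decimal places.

90.606

Kelley's formula gives T̂ = 0.934·89.9 + 0.066·100.6 = 83.9666 + 6.6396 = 90.6062.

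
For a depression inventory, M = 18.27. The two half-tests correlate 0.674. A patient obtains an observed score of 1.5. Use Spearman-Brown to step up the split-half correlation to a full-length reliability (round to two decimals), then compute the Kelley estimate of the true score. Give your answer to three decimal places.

Spearman-Brown: ρ = 2r/(1 + r) = 2(0.674)/(1 + 0.674) = 1.3480/1.674 = 0.8053 → 0.81
T̂ = 0.81(1.5) + 0.19(18.27) = 1.215 + 3.4713 = 4.6863 → 4.686

4.686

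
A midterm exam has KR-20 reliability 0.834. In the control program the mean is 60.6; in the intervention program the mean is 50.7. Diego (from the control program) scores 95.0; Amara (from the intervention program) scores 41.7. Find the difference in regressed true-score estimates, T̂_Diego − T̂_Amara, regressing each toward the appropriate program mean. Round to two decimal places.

46.10

T̂_Diego = 0.834(95.0) + 0.166(60.6) = 89.2896
T̂_Amara = 0.834(41.7) + 0.166(50.7) = 43.1940
Difference = 89.2896 − 43.1940 = 46.0956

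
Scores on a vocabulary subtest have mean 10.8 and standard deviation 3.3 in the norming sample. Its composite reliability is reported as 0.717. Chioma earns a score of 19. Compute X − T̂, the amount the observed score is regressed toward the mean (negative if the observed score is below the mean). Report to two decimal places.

2.32

T̂ = 0.717(19) + 0.283(10.8) = 13.623 + 3.0564 = 16.6794 → 16.679
X − T̂ = 19 − 16.679 = 2.321 → 2.32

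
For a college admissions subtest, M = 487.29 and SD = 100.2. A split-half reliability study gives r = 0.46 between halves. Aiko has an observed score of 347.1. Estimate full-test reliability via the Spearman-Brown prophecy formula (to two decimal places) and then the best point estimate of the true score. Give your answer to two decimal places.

Spearman-Brown: ρ = 2r/(1 + r) = 2(0.46)/(1 + 0.46) = 0.920/1.46 = 0.6301 → 0.63
T̂ = 0.63(347.1) + 0.37(487.29) = 218.673 + 180.2973 = 398.970 → 398.97

398.97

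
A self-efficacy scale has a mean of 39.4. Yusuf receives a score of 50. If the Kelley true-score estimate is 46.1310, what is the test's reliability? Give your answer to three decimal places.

T̂ = ρX + (1 − ρ)μ  ⇒  T̂ − μ = ρ(X − μ)
ρ = (T̂ − μ)/(X − μ) = (46.1310 − 39.4) / (50 − 39.4) = 6.7310 / 10.6 = 0.63500

0.635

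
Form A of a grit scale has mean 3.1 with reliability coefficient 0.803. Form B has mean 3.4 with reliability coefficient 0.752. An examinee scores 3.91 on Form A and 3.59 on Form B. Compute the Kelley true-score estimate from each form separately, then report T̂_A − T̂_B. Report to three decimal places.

0.208

T̂_A = 0.803(3.91) + 0.197(3.1) = 3.75043
T̂_B = 0.752(3.59) + 0.248(3.4) = 3.54288
T̂_A − T̂_B = 0.20755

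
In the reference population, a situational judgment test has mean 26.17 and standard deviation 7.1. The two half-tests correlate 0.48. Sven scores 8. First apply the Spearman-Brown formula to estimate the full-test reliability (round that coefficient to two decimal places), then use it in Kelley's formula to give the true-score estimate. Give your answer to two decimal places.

Spearman-Brown: ρ = 2r/(1 + r) = 2(0.48)/(1 + 0.48) = 0.960/1.48 = 0.6486 → 0.65
Weight the observed score by reliability and the mean by (1 − reliability): T̂ = 0.65·8 + 0.35·26.17 = 5.20 + 9.1595 = 14.360.

14.36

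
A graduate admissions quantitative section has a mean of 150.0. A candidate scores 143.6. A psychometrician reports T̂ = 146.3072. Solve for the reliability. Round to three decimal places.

0.577

T̂ = ρX + (1 − ρ)μ  ⇒  T̂ − μ = ρ(X − μ)
ρ = (T̂ − μ)/(X − μ) = (146.3072 − 150.0) / (143.6 − 150.0) = -3.6928 / -6.4 = 0.57700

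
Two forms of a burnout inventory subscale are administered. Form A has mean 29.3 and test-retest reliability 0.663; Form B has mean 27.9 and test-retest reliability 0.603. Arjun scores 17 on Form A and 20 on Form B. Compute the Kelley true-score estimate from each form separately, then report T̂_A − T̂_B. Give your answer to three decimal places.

T̂_A = 0.663(17) + 0.337(29.3) = 21.14510
T̂_B = 0.603(20) + 0.397(27.9) = 23.13630
T̂_A − T̂_B = -1.99120

-1.991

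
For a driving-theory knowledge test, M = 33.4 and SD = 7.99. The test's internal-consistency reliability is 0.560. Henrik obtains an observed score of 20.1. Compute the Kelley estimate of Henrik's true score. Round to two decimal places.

25.95

T̂ = 0.560(20.1) + 0.440(33.4) = 11.2560 + 14.6960 = 25.952 → 25.95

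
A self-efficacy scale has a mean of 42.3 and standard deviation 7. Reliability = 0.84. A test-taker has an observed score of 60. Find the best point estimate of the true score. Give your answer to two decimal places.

Weight the observed score by reliability and the mean by (1 − reliability): T̂ = 0.84·60 + 0.16·42.3 = 50.40 + 6.768 = 57.168.

57.17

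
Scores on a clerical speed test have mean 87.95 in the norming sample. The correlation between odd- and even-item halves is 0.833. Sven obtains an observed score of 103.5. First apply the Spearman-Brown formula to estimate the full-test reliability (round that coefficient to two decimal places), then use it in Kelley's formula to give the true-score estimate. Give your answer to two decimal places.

Spearman-Brown: ρ = 2r/(1 + r) = 2(0.833)/(1 + 0.833) = 1.6660/1.833 = 0.9089 → 0.91
Weight the observed score by reliability and the mean by (1 − reliability): T̂ = 0.91·103.5 + 0.09·87.95 = 94.185 + 7.9155 = 102.100.

102.10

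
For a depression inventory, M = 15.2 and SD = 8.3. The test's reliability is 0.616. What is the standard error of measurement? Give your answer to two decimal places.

SEM = SD · √(1 − ρ) = 8.3 × √0.384 = 8.3 × 0.6197 = 5.143

5.14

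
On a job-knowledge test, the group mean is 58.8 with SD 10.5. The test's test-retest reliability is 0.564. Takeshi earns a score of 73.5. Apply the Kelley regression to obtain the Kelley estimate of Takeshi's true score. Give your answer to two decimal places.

T̂ = 0.564(73.5) + 0.436(58.8) = 41.4540 + 25.6368 = 67.091 → 67.09

67.09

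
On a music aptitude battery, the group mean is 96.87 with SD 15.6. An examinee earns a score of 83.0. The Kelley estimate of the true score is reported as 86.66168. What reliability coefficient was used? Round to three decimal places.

T̂ = ρX + (1 − ρ)μ  ⇒  T̂ − μ = ρ(X − μ)
ρ = (T̂ − μ)/(X − μ) = (86.66168 − 96.87) / (83.0 − 96.87) = -10.20832 / -13.87 = 0.73600

0.736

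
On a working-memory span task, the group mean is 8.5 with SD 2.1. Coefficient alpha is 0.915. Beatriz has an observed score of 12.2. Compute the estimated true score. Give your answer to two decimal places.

11.89

T̂ = 0.915(12.2) + 0.085(8.5) = 11.1630 + 0.7225 = 11.886 → 11.89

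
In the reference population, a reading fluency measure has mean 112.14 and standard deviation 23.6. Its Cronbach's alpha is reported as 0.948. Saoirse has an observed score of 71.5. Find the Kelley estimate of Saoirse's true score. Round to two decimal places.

73.61

T̂ = 0.948(71.5) + 0.052(112.14) = 67.7820 + 5.83128 = 73.613 → 73.61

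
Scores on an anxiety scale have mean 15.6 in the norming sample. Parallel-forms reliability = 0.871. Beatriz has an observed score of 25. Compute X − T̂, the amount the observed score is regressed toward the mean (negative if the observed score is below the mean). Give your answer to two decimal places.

Kelley's formula gives T̂ = 0.871·25 + 0.129·15.6 = 21.775 + 2.0124 = 23.7874.
X − T̂ = 25 − 23.787 = 1.213 → 1.21

1.21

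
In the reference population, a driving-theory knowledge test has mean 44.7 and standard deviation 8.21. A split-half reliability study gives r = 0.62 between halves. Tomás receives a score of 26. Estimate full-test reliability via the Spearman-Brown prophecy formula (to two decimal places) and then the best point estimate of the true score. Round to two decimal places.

Spearman-Brown: ρ = 2r/(1 + r) = 2(0.62)/(1 + 0.62) = 1.240/1.62 = 0.7654 → 0.77
T̂ = 0.77(26) + 0.23(44.7) = 20.02 + 10.281 = 30.301 → 30.30

30.30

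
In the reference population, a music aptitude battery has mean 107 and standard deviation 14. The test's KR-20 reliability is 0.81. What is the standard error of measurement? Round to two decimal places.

SEM = SD · √(1 − ρ) = 14 × √0.19 = 14 × 0.4359 = 6.102

6.10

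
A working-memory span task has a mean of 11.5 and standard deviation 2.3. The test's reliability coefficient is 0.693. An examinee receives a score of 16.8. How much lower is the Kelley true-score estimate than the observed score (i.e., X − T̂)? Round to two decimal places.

1.63

T̂ = 0.693(16.8) + 0.307(11.5) = 11.6424 + 3.5305 = 15.1729 → 15.173
X − T̂ = 16.8 − 15.173 = 1.627 → 1.63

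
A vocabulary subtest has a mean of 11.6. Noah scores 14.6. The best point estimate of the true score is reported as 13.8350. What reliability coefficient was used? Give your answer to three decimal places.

T̂ = ρX + (1 − ρ)μ  ⇒  T̂ − μ = ρ(X − μ)
ρ = (T̂ − μ)/(X − μ) = (13.8350 − 11.6) / (14.6 − 11.6) = 2.2350 / 3.0 = 0.74500

0.745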